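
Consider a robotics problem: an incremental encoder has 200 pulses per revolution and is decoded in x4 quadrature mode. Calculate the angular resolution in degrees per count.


resolution = 360 / (PPR * 4) = 360 / 800 = 0.4500

0.4500 degrees


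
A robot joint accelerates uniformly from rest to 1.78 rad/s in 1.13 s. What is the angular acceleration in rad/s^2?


alpha = delta_omega / t = 1.78 / 1.13 = 1.5752

1.5752 rad/s^2


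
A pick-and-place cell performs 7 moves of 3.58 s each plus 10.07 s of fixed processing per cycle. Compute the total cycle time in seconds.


T = 7*3.58 + 10.07 = 35.1300

35.1300 s


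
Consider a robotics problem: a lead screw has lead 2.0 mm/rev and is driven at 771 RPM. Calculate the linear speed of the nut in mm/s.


v = lead * (RPM/60) = 2.0*771/60 = 25.7000

25.7000 mm/s


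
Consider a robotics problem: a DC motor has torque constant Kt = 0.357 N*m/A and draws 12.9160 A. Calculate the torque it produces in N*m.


tau = Kt * I = 0.357*12.9160 = 4.6110

4.6110 N*m


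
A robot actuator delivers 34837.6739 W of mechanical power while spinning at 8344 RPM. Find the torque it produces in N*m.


omega = 8344 * 2*pi/60 = 873.781637 rad/s
tau = P / omega = 34837.6739 / 873.781637 = 39.8700

39.8700 N*m


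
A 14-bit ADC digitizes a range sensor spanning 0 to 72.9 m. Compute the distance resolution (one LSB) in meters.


res = range / 2^n = 72.9/2^14 = 72.9/16384 = 0.0044

0.0044 m


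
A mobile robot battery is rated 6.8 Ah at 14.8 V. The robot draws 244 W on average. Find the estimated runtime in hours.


E = 6.8*14.8 = 100.6400 Wh
t = E/P = 100.6400/244 = 0.4125

0.4125 hours


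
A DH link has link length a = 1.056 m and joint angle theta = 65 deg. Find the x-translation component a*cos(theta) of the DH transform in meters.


a*cos(theta) = 1.056*cos(65 deg) = 0.4463

0.4463 m


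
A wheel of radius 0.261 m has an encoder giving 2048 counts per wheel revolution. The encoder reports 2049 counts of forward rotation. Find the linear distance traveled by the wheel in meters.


revs = 2049/2048 = 1.000488
d = revs * 2*pi*r = 1.000488 * 2*pi*0.261 = 1.6407

1.6407 m


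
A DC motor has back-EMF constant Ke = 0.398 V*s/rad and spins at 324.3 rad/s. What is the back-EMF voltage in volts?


V_emf = Ke * omega = 0.398*324.3 = 129.0714

129.0714 V


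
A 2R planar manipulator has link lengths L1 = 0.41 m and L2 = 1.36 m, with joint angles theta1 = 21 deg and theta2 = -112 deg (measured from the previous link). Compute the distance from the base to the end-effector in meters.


x = L1*cos(th1) + L2*cos(th1+th2) = 0.359033
y = L1*sin(th1) + L2*sin(th1+th2) = -1.212862
d = sqrt(x^2 + y^2) = sqrt(0.128905 + 1.471034) = 1.2649

1.2649 m


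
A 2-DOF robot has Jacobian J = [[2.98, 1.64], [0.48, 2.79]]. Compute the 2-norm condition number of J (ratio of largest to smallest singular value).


JJ^T eigenvalues: trace(JJ^T) = 19.5845, det(JJ^T) = det(J)^2 = 56.65572900
s_max^2 = (19.5845 + sqrt(156.92972425))/2 = 16.05582973
s_min^2 = (19.5845 - sqrt(156.92972425))/2 = 3.52867027
kappa = s_max/s_min = sqrt(16.05582973/3.52867027) = 2.1331

2.1331


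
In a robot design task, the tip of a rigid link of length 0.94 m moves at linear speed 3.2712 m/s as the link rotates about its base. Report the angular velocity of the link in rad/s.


omega = v / L = 3.2712 / 0.94 = 3.4800

3.4800 rad/s


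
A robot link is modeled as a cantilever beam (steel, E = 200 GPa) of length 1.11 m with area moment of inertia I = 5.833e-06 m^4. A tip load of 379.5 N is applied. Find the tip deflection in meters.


delta = F*L^3/(3*E*I) = 379.5*1.11^3/(3*2.000e+11*5.833e-06)
      = 519.0159645/3499800 = 1.4830e-04

1.4830e-04 m


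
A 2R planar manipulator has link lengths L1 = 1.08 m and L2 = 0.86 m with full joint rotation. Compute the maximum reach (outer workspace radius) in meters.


r_max = L1 + L2 = 1.08 + 0.86 = 1.9400

1.9400 m


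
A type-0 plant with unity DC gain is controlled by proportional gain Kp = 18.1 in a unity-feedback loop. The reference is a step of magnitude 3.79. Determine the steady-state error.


e_ss = R/(1 + Kp) = 3.79/(1 + 18.1) = 3.79/19.1000 = 0.1984

0.1984


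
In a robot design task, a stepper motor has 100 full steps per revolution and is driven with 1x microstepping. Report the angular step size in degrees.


step = 360/(100*1) = 360/100 = 3.6000

3.6000 degrees


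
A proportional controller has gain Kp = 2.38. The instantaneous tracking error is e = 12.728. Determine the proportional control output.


u_P = Kp * e = 2.38 * 12.728 = 30.2926

30.2926


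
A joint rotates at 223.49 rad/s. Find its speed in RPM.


RPM = 223.49 * 60/(2*pi) = 2134.1723

2134.1723 RPM


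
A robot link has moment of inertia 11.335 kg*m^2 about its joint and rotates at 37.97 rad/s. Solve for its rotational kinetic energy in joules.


KE = (1/2)*I*omega^2 = 0.5*11.335*37.97^2 = 8170.9532

8170.9532 J


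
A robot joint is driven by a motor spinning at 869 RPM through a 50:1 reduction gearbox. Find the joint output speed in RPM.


omega_joint = omega_motor / N = 869 / 50 = 17.3800

17.3800 RPM


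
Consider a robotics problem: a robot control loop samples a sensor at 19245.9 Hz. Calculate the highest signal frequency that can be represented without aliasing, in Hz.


f_max = f_s/2 = 19245.9/2 = 9622.9500

9622.9500 Hz


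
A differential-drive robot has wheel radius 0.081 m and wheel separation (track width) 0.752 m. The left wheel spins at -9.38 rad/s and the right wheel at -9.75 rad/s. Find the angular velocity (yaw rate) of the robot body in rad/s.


omega = r*(wR - wL)/L = 0.081*(-9.75 - (-9.38))/0.752 = -0.0399

-0.0399 rad/s


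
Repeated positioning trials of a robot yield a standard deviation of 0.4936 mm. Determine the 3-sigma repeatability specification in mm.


repeatability = 3*sigma = 3*0.4936 = 1.4808

1.4808 mm


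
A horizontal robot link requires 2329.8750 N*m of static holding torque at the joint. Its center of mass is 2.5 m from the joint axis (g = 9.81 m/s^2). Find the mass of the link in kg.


m = tau / (g*L) = 2329.8750 / (9.81 * 2.5) = 95.0000

95.0000 kg


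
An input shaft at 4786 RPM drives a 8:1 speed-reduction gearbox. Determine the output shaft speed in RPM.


omega_out = omega_in / N = 4786 / 8 = 598.2500

598.2500 RPM


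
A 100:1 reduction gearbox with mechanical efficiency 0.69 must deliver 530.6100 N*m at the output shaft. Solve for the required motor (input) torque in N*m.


tau_in = tau_out / (N * eta) = 530.6100 / (100 * 0.69) = 7.6900

7.6900 N*m


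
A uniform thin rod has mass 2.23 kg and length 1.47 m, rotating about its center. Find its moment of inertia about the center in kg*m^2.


I = (1/12)*m*L^2 = (1/12)*2.23*1.47^2 = 0.4016

0.4016 kg*m^2


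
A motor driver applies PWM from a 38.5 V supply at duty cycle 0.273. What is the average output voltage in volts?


V_avg = V_supply * D = 38.5*0.273 = 10.5105

10.5105 V


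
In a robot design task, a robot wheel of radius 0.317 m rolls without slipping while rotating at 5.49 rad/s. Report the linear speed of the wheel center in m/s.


v = omega * r = 5.49 * 0.317 = 1.7403

1.7403 m/s


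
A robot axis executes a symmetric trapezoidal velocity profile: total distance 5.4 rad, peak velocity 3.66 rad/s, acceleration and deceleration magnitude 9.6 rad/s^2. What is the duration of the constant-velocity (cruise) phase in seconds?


t_acc = v/a = 0.381250 s, d_acc = v^2/(2a) = 0.697688 rad each
d_cruise = 5.4 - 2*0.697688 = 4.004624 rad
t_cruise = d_cruise/v = 4.004624/3.66 = 1.0942

1.0942 s


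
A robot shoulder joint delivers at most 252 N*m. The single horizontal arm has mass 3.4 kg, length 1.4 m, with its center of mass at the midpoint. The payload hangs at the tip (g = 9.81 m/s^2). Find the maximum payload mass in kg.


tau_arm = m_arm*g*(L/2) = 3.4*9.81*1.4/2 = 23.3478 N*m
tau_payload = tau_max - tau_arm = 252 - 23.3478 = 228.6522
m_payload = tau_payload / (g*L) = 228.6522 / (9.81*1.4) = 16.6486

16.6486 kg


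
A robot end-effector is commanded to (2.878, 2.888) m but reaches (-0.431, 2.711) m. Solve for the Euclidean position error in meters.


dx = -0.431 - (2.878) = -3.3090, dy = 2.711 - (2.888) = -0.1770
err = sqrt(10.949481 + 0.031329) = 3.3137

3.3137 m


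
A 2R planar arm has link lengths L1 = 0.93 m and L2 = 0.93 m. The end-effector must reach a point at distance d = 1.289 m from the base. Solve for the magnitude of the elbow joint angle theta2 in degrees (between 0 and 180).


cos(th2) = (d^2 - L1^2 - L2^2)/(2*L1*L2) = (1.289^2 - 0.93^2 - 0.93^2)/(2*0.93*0.93) = -0.03947219
th2 = acos(-0.03947219) = 92.2622 deg

92.2622 degrees


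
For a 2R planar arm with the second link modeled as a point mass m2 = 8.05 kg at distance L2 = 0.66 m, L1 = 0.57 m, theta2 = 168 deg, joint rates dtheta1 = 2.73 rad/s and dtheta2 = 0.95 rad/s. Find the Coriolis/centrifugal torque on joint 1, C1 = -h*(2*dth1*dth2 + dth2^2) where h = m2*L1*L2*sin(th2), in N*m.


h = m2*L1*L2*sin(th2) = 8.05*0.57*0.66*sin(168 deg) = 0.629642
C1 = -h*(2*2.73*0.95 + 0.95^2) = -0.629642*6.0895 = -3.8342

-3.8342 N*m


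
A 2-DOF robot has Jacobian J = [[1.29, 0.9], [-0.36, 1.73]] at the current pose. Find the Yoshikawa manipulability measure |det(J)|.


det(J) = 1.29*1.73 - (0.9)*(-0.36) = 2.5557
|det(J)| = 2.5557

2.5557


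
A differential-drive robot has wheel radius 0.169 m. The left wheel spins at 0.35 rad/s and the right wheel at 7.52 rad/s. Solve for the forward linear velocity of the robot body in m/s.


v = r*(wR + wL)/2 = 0.169*(7.52 + 0.35)/2 = 0.6650

0.6650 m/s


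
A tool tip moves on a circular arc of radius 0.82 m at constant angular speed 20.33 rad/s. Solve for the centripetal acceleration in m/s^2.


a_c = omega^2 * r = 20.33^2 * 0.82 = 338.9133

338.9133 m/s^2


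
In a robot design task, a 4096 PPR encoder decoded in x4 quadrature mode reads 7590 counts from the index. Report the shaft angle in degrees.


angle = counts * 360 / (PPR*4) = 7590 * 360 / 16384 = 166.7725

166.7725 degrees


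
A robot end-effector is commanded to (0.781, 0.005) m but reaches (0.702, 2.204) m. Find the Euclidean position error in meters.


dx = 0.702 - (0.781) = -0.0790, dy = 2.204 - (0.005) = 2.1990
err = sqrt(0.006241 + 4.835601) = 2.2004

2.2004 m


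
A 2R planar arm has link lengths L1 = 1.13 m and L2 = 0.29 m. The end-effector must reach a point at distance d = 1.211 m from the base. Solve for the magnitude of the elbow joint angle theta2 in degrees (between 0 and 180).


cos(th2) = (d^2 - L1^2 - L2^2)/(2*L1*L2) = (1.211^2 - 1.13^2 - 0.29^2)/(2*1.13*0.29) = 0.16100244
th2 = acos(0.16100244) = 80.7349 deg

80.7349 degrees


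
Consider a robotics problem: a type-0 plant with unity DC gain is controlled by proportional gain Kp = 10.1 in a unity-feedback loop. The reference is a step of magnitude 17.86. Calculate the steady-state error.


e_ss = R/(1 + Kp) = 17.86/(1 + 10.1) = 17.86/11.1000 = 1.6090

1.6090


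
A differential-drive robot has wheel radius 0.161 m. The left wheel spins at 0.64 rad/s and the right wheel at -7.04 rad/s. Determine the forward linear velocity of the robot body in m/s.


v = r*(wR + wL)/2 = 0.161*(-7.04 + 0.64)/2 = -0.5152

-0.5152 m/s


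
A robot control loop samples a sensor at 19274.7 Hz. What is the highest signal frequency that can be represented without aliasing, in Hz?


f_max = f_s/2 = 19274.7/2 = 9637.3500

9637.3500 Hz


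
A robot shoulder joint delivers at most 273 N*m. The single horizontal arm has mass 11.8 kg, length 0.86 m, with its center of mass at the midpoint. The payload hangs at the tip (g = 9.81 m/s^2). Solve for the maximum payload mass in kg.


tau_arm = m_arm*g*(L/2) = 11.8*9.81*0.86/2 = 49.7759 N*m
tau_payload = tau_max - tau_arm = 273 - 49.7759 = 223.2241
m_payload = tau_payload / (g*L) = 223.2241 / (9.81*0.86) = 26.4590

26.4590 kg


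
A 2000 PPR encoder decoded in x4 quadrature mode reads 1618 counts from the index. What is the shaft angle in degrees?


angle = counts * 360 / (PPR*4) = 1618 * 360 / 8000 = 72.8100

72.8100 degrees


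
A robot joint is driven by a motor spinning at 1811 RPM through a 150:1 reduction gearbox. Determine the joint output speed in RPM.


omega_joint = omega_motor / N = 1811 / 150 = 12.0733

12.0733 RPM


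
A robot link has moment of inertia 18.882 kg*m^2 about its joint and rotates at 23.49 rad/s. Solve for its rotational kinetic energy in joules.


KE = (1/2)*I*omega^2 = 0.5*18.882*23.49^2 = 5209.3559

5209.3559 J


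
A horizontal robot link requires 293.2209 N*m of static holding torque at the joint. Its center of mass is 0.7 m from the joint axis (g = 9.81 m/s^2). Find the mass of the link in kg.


m = tau / (g*L) = 293.2209 / (9.81 * 0.7) = 42.7000

42.7000 kg


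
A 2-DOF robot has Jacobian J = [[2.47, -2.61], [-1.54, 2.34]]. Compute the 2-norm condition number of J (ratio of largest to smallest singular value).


JJ^T eigenvalues: trace(JJ^T) = 20.7602, det(JJ^T) = det(J)^2 = 3.09900816
s_max^2 = (20.7602 + sqrt(418.58987140))/2 = 20.60983450
s_min^2 = (20.7602 - sqrt(418.58987140))/2 = 0.15036550
kappa = s_max/s_min = sqrt(20.60983450/0.15036550) = 11.7075

11.7075


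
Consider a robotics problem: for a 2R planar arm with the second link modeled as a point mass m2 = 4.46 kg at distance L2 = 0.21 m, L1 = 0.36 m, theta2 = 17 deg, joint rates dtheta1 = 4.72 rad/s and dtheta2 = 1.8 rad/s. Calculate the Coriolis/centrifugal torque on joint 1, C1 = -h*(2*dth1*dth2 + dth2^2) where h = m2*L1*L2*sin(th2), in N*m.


h = m2*L1*L2*sin(th2) = 4.46*0.36*0.21*sin(17 deg) = 0.098581
C1 = -h*(2*4.72*1.8 + 1.8^2) = -0.098581*20.2320 = -1.9945

-1.9945 N*m


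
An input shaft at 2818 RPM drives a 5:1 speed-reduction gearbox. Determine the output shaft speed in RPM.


omega_out = omega_in / N = 2818 / 5 = 563.6000

563.6000 RPM


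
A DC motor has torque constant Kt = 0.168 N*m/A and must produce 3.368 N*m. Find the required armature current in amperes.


I = tau / Kt = 3.368/0.168 = 20.0476

20.0476 A


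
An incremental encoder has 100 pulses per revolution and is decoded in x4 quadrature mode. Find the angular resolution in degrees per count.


resolution = 360 / (PPR * 4) = 360 / 400 = 0.9000

0.9000 degrees


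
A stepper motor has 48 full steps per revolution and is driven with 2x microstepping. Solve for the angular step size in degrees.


step = 360/(48*2) = 360/96 = 3.7500

3.7500 degrees


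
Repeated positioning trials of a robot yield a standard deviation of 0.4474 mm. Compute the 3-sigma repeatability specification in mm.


repeatability = 3*sigma = 3*0.4474 = 1.3422

1.3422 mm


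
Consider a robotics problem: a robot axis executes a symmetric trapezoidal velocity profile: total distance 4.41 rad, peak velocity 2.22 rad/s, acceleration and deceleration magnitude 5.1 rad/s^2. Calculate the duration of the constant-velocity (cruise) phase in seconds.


t_acc = v/a = 0.435294 s, d_acc = v^2/(2a) = 0.483176 rad each
d_cruise = 4.41 - 2*0.483176 = 3.443648 rad
t_cruise = d_cruise/v = 3.443648/2.22 = 1.5512

1.5512 s


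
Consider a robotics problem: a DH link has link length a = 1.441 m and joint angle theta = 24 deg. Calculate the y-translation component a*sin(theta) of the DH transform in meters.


a*sin(theta) = 1.441*sin(24 deg) = 0.5861

0.5861 m


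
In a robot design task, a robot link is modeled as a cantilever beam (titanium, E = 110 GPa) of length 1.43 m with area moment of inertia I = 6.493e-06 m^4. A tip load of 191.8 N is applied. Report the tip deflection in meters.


delta = F*L^3/(3*E*I) = 191.8*1.43^3/(3*1.100e+11*6.493e-06)
      = 560.8629026/2142690 = 2.6176e-04

2.6176e-04 m


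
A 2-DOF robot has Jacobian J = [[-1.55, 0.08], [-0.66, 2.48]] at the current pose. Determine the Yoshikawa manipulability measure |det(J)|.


det(J) = -1.55*2.48 - (0.08)*(-0.66) = -3.7912
|det(J)| = 3.7912

3.7912


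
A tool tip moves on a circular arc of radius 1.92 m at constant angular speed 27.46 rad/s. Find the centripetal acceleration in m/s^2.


a_c = omega^2 * r = 27.46^2 * 1.92 = 1447.7791

1447.7791 m/s^2


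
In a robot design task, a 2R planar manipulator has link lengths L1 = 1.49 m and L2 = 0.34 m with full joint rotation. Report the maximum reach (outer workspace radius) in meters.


r_max = L1 + L2 = 1.49 + 0.34 = 1.8300

1.8300 m


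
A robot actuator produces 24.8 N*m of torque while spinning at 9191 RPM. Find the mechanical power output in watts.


omega = 9191 * 2*pi/60 = 962.479269 rad/s
P = tau * omega = 24.8 * 962.479269 = 23869.4859

23869.4859 W


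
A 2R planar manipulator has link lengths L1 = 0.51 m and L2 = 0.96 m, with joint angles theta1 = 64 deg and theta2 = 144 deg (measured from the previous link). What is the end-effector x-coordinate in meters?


x = L1*cos(th1) + L2*cos(th1+th2) = 0.51*cos(64 deg) + 0.96*cos(208 deg) = -0.6241

-0.6241 m


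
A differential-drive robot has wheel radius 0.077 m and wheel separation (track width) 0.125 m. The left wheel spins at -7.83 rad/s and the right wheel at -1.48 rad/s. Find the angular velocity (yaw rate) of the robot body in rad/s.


omega = r*(wR - wL)/L = 0.077*(-1.48 - (-7.83))/0.125 = 3.9116

3.9116 rad/s


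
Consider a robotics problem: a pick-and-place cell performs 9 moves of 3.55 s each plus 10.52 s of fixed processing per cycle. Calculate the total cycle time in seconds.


T = 9*3.55 + 10.52 = 42.4700

42.4700 s


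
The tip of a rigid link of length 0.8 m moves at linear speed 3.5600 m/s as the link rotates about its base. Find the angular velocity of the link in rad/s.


omega = v / L = 3.5600 / 0.8 = 4.4500

4.4500 rad/s


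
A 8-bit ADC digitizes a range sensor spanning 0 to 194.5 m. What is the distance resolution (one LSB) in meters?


res = range / 2^n = 194.5/2^8 = 194.5/256 = 0.7598

0.7598 m


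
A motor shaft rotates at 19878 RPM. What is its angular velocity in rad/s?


omega = 19878 * 2*pi/60 = 2081.6193

2081.6193 rad/s


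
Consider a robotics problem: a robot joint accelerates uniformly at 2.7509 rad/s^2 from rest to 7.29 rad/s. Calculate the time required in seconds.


t = delta_omega / alpha = 7.29 / 2.7509 = 2.6500

2.6500 s


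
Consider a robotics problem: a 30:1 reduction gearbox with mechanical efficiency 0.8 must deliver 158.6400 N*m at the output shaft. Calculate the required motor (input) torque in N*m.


tau_in = tau_out / (N * eta) = 158.6400 / (30 * 0.8) = 6.6100

6.6100 N*m


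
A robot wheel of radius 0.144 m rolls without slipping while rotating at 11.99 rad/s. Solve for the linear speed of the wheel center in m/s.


v = omega * r = 11.99 * 0.144 = 1.7266

1.7266 m/s


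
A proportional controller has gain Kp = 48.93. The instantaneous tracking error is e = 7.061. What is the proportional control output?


u_P = Kp * e = 48.93 * 7.061 = 345.4947

345.4947


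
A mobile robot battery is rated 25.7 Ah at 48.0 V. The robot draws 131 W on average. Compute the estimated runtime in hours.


E = 25.7*48.0 = 1233.6000 Wh
t = E/P = 1233.6000/131 = 9.4168

9.4168 hours


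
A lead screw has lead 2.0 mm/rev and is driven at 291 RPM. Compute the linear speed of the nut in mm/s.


v = lead * (RPM/60) = 2.0*291/60 = 9.7000

9.7000 mm/s


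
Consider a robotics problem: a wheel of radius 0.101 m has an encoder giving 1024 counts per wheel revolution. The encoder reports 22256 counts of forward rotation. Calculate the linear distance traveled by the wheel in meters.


revs = 22256/1024 = 21.734375
d = revs * 2*pi*r = 21.734375 * 2*pi*0.101 = 13.7927

13.7927 m


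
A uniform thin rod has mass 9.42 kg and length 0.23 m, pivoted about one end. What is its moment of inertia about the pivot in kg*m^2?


I = (1/3)*m*L^2 = (1/3)*9.42*0.23^2 = 0.1661

0.1661 kg*m^2


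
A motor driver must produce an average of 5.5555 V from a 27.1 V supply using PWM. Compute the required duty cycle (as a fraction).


D = V_avg/V_supply = 5.5555/27.1 = 0.2050

0.2050


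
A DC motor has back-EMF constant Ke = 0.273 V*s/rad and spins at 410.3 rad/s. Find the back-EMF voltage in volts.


V_emf = Ke * omega = 0.273*410.3 = 112.0119

112.0119 V


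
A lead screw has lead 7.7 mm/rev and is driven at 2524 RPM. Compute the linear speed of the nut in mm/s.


v = lead * (RPM/60) = 7.7*2524/60 = 323.9133

323.9133 mm/s


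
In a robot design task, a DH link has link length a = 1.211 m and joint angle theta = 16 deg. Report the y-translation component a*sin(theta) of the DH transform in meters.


a*sin(theta) = 1.211*sin(16 deg) = 0.3338

0.3338 m


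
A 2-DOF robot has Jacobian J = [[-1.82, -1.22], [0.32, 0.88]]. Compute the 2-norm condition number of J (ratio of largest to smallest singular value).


JJ^T eigenvalues: trace(JJ^T) = 5.6776, det(JJ^T) = det(J)^2 = 1.46700544
s_max^2 = (5.6776 + sqrt(26.36712000))/2 = 5.40624620
s_min^2 = (5.6776 - sqrt(26.36712000))/2 = 0.27135380
kappa = s_max/s_min = sqrt(5.40624620/0.27135380) = 4.4635

4.4635


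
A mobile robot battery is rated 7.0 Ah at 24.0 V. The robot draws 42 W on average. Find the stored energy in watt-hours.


E = capacity * V = 7.0*24.0 = 168.0000

168.0000 Wh


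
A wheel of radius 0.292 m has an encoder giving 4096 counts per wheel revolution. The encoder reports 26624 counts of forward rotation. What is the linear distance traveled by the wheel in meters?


revs = 26624/4096 = 6.500000
d = revs * 2*pi*r = 6.500000 * 2*pi*0.292 = 11.9255

11.9255 m


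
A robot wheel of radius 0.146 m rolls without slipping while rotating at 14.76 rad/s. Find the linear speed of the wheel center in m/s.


v = omega * r = 14.76 * 0.146 = 2.1550

2.1550 m/s


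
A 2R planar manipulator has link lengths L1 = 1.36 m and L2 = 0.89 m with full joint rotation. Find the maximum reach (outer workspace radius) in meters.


r_max = L1 + L2 = 1.36 + 0.89 = 2.2500

2.2500 m


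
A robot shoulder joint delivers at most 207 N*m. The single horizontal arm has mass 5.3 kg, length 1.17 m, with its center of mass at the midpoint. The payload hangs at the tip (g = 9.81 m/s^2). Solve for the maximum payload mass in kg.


tau_arm = m_arm*g*(L/2) = 5.3*9.81*1.17/2 = 30.4159 N*m
tau_payload = tau_max - tau_arm = 207 - 30.4159 = 176.5841
m_payload = tau_payload / (g*L) = 176.5841 / (9.81*1.17) = 15.3850

15.3850 kg


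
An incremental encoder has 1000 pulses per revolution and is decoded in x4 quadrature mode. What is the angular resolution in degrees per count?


resolution = 360 / (PPR * 4) = 360 / 4000 = 0.0900

0.0900 degrees


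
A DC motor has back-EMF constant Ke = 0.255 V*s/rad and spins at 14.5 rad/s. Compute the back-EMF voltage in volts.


V_emf = Ke * omega = 0.255*14.5 = 3.6975

3.6975 V


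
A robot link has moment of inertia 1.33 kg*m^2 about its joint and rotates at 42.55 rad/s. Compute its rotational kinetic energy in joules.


KE = (1/2)*I*omega^2 = 0.5*1.33*42.55^2 = 1203.9842

1203.9842 J


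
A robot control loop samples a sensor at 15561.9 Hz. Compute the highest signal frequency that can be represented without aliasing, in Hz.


f_max = f_s/2 = 15561.9/2 = 7780.9500

7780.9500 Hz


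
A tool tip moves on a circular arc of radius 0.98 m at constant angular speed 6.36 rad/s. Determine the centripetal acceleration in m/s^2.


a_c = omega^2 * r = 6.36^2 * 0.98 = 39.6406

39.6406 m/s^2


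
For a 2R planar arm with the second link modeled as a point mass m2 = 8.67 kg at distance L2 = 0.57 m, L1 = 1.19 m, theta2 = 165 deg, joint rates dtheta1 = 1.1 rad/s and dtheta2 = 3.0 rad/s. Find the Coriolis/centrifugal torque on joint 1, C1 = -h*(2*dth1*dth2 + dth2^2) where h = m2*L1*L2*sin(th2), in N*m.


h = m2*L1*L2*sin(th2) = 8.67*1.19*0.57*sin(165 deg) = 1.522079
C1 = -h*(2*1.1*3.0 + 3.0^2) = -1.522079*15.6000 = -23.7444

-23.7444 N*m


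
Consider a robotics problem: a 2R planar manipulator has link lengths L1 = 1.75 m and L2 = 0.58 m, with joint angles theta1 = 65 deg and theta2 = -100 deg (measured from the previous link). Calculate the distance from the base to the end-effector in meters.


x = L1*cos(th1) + L2*cos(th1+th2) = 1.214690
y = L1*sin(th1) + L2*sin(th1+th2) = 1.253364
d = sqrt(x^2 + y^2) = sqrt(1.475472 + 1.570921) = 1.7454

1.7454 m


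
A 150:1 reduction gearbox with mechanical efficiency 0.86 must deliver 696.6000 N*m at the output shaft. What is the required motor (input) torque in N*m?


tau_in = tau_out / (N * eta) = 696.6000 / (150 * 0.86) = 5.4000

5.4000 N*m


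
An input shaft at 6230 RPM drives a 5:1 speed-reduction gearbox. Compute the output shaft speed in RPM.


omega_out = omega_in / N = 6230 / 5 = 1246.0000

1246.0000 RPM


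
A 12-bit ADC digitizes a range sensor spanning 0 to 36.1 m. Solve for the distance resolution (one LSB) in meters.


res = range / 2^n = 36.1/2^12 = 36.1/4096 = 0.0088

0.0088 m


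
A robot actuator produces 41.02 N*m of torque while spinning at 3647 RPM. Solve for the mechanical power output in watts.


omega = 3647 * 2*pi/60 = 381.912947 rad/s
P = tau * omega = 41.02 * 381.912947 = 15666.0691

15666.0691 W


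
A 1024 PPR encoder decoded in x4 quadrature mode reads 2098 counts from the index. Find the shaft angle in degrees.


angle = counts * 360 / (PPR*4) = 2098 * 360 / 4096 = 184.3945

184.3945 degrees


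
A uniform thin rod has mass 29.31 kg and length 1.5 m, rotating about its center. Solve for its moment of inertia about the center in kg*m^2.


I = (1/12)*m*L^2 = (1/12)*29.31*1.5^2 = 5.4956

5.4956 kg*m^2


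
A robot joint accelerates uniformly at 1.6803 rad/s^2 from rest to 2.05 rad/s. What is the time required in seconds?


t = delta_omega / alpha = 2.05 / 1.6803 = 1.2200

1.2200 s


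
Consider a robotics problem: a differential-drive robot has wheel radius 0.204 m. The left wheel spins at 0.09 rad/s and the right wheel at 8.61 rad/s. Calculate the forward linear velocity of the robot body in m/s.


v = r*(wR + wL)/2 = 0.204*(8.61 + 0.09)/2 = 0.8874

0.8874 m/s


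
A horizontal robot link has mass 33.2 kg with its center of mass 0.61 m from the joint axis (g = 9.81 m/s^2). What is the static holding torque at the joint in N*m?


tau = m*g*L = 33.2 * 9.81 * 0.61 = 198.6721

198.6721 N*m


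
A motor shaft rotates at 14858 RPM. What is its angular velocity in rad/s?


omega = 14858 * 2*pi/60 = 1555.9261

1555.9261 rad/s


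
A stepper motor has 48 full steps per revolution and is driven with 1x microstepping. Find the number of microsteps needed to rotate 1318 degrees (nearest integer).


step_size = 360/(48*1) = 360/48 = 7.500000 deg
n = 1318/(360/48) = 1318*48/360 = 175.7333 -> 176

176 steps


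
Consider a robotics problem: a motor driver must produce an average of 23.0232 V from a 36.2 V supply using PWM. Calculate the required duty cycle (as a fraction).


D = V_avg/V_supply = 23.0232/36.2 = 0.6360

0.6360


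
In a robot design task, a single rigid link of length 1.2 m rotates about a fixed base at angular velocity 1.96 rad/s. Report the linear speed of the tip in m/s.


v = L*omega = 1.2 * 1.96 = 2.3520

2.3520 m/s


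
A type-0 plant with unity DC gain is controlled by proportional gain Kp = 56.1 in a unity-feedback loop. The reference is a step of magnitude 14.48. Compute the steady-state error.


e_ss = R/(1 + Kp) = 14.48/(1 + 56.1) = 14.48/57.1000 = 0.2536

0.2536


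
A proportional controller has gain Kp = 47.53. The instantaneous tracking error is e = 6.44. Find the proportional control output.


u_P = Kp * e = 47.53 * 6.44 = 306.0932

306.0932


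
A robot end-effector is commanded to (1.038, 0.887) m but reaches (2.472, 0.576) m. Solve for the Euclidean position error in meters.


dx = 2.472 - (1.038) = 1.4340, dy = 0.576 - (0.887) = -0.3110
err = sqrt(2.056356 + 0.096721) = 1.4673

1.4673 m


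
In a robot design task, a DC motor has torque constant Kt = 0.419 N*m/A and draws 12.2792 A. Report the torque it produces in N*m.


tau = Kt * I = 0.419*12.2792 = 5.1450

5.1450 N*m


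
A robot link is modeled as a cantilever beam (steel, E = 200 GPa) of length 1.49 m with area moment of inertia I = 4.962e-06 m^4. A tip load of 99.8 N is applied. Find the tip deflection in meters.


delta = F*L^3/(3*E*I) = 99.8*1.49^3/(3*2.000e+11*4.962e-06)
      = 330.1333102/2977200 = 1.1089e-04

1.1089e-04 m


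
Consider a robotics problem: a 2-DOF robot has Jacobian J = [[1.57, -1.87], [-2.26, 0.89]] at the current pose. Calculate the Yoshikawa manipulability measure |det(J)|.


det(J) = 1.57*0.89 - (-1.87)*(-2.26) = -2.8289
|det(J)| = 2.8289

2.8289


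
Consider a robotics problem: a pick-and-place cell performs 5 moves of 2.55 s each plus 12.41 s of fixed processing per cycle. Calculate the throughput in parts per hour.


T_cycle = 5*2.55 + 12.41 = 25.1600 s
rate = 3600/T = 143.0843

143.0843 parts/hour


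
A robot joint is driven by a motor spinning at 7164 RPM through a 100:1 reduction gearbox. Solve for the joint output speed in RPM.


omega_joint = omega_motor / N = 7164 / 100 = 71.6400

71.6400 RPM


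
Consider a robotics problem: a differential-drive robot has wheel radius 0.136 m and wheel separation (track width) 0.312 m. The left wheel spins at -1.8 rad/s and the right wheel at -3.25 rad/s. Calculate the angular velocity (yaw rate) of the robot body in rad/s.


omega = r*(wR - wL)/L = 0.136*(-3.25 - (-1.8))/0.312 = -0.6321

-0.6321 rad/s


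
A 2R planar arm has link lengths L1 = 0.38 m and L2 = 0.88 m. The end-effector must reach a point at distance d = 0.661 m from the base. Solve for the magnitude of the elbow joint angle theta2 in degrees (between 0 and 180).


cos(th2) = (d^2 - L1^2 - L2^2)/(2*L1*L2) = (0.661^2 - 0.38^2 - 0.88^2)/(2*0.38*0.88) = -0.72051286
th2 = acos(-0.72051286) = 136.0968 deg

136.0968 degrees


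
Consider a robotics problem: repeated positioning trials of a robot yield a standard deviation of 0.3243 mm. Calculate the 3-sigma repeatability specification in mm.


repeatability = 3*sigma = 3*0.3243 = 0.9729

0.9729 mm


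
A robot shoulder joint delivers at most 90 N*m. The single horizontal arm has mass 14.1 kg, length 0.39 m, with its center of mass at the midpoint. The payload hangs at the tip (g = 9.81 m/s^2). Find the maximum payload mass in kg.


tau_arm = m_arm*g*(L/2) = 14.1*9.81*0.39/2 = 26.9726 N*m
tau_payload = tau_max - tau_arm = 90 - 26.9726 = 63.0274
m_payload = tau_payload / (g*L) = 63.0274 / (9.81*0.39) = 16.4739

16.4739 kg


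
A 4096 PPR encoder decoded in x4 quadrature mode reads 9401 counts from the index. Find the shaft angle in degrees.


angle = counts * 360 / (PPR*4) = 9401 * 360 / 16384 = 206.5649

206.5649 degrees


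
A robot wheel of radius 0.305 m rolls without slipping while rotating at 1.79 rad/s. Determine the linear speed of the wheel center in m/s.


v = omega * r = 1.79 * 0.305 = 0.5460

0.5460 m/s


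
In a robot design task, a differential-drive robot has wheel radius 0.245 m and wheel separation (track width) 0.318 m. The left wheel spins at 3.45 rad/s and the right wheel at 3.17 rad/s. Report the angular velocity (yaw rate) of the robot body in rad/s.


omega = r*(wR - wL)/L = 0.245*(3.17 - (3.45))/0.318 = -0.2157

-0.2157 rad/s


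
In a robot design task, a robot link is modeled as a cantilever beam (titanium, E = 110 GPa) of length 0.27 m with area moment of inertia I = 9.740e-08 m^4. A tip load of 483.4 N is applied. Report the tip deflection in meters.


delta = F*L^3/(3*E*I) = 483.4*0.27^3/(3*1.100e+11*9.740e-08)
      = 9.5147622/32142 = 2.9602e-04

2.9602e-04 m


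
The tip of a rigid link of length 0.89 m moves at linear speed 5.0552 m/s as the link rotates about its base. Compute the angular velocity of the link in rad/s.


omega = v / L = 5.0552 / 0.89 = 5.6800

5.6800 rad/s


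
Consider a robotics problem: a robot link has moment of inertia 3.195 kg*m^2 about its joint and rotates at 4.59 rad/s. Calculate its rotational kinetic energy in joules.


KE = (1/2)*I*omega^2 = 0.5*3.195*4.59^2 = 33.6563

33.6563 J


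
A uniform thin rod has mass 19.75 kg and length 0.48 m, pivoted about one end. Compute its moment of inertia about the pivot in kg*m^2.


I = (1/3)*m*L^2 = (1/3)*19.75*0.48^2 = 1.5168

1.5168 kg*m^2


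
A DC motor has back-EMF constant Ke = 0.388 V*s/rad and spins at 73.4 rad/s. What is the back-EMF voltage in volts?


V_emf = Ke * omega = 0.388*73.4 = 28.4792

28.4792 V


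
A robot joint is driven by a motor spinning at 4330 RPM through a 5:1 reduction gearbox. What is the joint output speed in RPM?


omega_joint = omega_motor / N = 4330 / 5 = 866.0000

866.0000 RPM


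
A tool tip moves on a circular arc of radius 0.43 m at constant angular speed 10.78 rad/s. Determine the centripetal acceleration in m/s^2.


a_c = omega^2 * r = 10.78^2 * 0.43 = 49.9696

49.9696 m/s^2


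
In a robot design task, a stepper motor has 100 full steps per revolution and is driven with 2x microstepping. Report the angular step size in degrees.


step = 360/(100*2) = 360/200 = 1.8000

1.8000 degrees


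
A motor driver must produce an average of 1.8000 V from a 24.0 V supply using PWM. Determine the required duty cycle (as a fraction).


D = V_avg/V_supply = 1.8000/24.0 = 0.0750

0.0750


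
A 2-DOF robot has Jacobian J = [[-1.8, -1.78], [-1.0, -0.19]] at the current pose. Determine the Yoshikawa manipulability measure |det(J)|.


det(J) = -1.8*-0.19 - (-1.78)*(-1.0) = -1.4380
|det(J)| = 1.4380

1.4380


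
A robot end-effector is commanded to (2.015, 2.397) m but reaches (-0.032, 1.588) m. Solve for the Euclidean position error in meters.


dx = -0.032 - (2.015) = -2.0470, dy = 1.588 - (2.397) = -0.8090
err = sqrt(4.190209 + 0.654481) = 2.2011

2.2011 m


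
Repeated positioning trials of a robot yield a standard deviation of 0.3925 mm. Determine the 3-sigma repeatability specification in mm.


repeatability = 3*sigma = 3*0.3925 = 1.1775

1.1775 mm


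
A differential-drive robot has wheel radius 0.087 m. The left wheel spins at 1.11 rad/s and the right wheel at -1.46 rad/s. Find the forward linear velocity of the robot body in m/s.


v = r*(wR + wL)/2 = 0.087*(-1.46 + 1.11)/2 = -0.0152

-0.0152 m/s


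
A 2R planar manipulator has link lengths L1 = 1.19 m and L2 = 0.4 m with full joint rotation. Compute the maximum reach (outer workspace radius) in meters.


r_max = L1 + L2 = 1.19 + 0.4 = 1.5900

1.5900 m


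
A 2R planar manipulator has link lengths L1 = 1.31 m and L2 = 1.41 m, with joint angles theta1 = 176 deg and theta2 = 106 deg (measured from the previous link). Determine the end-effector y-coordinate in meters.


y = L1*sin(th1) + L2*sin(th1+th2) = 1.31*sin(176 deg) + 1.41*sin(282 deg) = -1.2878

-1.2878 m


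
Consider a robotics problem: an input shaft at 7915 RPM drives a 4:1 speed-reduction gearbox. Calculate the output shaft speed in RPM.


omega_out = omega_in / N = 7915 / 4 = 1978.7500

1978.7500 RPM


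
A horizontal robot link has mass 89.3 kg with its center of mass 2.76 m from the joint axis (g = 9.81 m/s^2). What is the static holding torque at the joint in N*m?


tau = m*g*L = 89.3 * 9.81 * 2.76 = 2417.8511

2417.8511 N*m


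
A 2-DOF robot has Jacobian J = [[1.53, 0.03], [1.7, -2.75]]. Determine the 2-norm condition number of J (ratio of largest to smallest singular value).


JJ^T eigenvalues: trace(JJ^T) = 12.7943, det(JJ^T) = det(J)^2 = 18.13482225
s_max^2 = (12.7943 + sqrt(91.15482349))/2 = 11.17090176
s_min^2 = (12.7943 - sqrt(91.15482349))/2 = 1.62339824
kappa = s_max/s_min = sqrt(11.17090176/1.62339824) = 2.6232

2.6232


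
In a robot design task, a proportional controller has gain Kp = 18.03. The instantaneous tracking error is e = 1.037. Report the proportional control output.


u_P = Kp * e = 18.03 * 1.037 = 18.6971

18.6971


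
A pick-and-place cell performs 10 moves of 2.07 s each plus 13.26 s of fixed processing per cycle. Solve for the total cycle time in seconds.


T = 10*2.07 + 13.26 = 33.9600

33.9600 s


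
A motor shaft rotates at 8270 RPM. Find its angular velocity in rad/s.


omega = 8270 * 2*pi/60 = 866.0324

866.0324 rad/s


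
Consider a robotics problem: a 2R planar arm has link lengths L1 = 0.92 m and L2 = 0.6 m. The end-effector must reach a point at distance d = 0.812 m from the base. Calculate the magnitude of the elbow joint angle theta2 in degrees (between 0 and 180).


cos(th2) = (d^2 - L1^2 - L2^2)/(2*L1*L2) = (0.812^2 - 0.92^2 - 0.6^2)/(2*0.92*0.6) = -0.49552174
th2 = acos(-0.49552174) = 119.7042 deg

119.7042 degrees


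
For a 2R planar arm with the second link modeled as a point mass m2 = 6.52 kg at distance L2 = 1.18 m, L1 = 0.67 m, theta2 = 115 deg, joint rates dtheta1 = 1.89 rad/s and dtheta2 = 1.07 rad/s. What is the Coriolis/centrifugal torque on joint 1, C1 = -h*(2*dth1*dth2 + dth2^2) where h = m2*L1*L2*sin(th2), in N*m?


h = m2*L1*L2*sin(th2) = 6.52*0.67*1.18*sin(115 deg) = 4.671756
C1 = -h*(2*1.89*1.07 + 1.07^2) = -4.671756*5.1895 = -24.2441

-24.2441 N*m


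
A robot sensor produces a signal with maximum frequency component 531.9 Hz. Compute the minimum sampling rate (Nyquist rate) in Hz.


f_s,min = 2*f_max = 2*531.9 = 1063.8000

1063.8000 Hz


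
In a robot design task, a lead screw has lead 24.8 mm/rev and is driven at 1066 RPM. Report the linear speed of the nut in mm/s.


v = lead * (RPM/60) = 24.8*1066/60 = 440.6133

440.6133 mm/s


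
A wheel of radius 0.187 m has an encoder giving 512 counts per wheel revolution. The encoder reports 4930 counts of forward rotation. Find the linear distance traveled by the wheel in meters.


revs = 4930/512 = 9.628906
d = revs * 2*pi*r = 9.628906 * 2*pi*0.187 = 11.3135

11.3135 m


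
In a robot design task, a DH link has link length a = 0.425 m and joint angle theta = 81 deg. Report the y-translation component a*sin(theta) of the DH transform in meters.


a*sin(theta) = 0.425*sin(81 deg) = 0.4198

0.4198 m


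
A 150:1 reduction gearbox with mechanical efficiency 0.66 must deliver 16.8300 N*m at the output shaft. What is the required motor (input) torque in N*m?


tau_in = tau_out / (N * eta) = 16.8300 / (150 * 0.66) = 0.1700

0.1700 N*m


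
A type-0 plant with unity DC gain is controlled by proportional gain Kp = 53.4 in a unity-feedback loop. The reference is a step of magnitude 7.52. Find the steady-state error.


e_ss = R/(1 + Kp) = 7.52/(1 + 53.4) = 7.52/54.4000 = 0.1382

0.1382


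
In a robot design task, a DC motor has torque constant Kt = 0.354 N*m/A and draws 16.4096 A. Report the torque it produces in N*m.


tau = Kt * I = 0.354*16.4096 = 5.8090

5.8090 N*m


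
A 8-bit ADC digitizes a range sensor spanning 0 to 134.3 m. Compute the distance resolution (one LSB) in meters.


res = range / 2^n = 134.3/2^8 = 134.3/256 = 0.5246

0.5246 m


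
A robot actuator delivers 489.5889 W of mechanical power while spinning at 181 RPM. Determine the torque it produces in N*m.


omega = 181 * 2*pi/60 = 18.954276 rad/s
tau = P / omega = 489.5889 / 18.954276 = 25.8300

25.8300 N*m


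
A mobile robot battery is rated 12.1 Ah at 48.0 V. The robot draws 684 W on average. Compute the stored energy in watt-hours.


E = capacity * V = 12.1*48.0 = 580.8000

580.8000 Wh


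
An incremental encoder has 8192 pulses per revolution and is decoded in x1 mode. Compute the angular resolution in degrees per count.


resolution = 360 / (PPR * 1) = 360 / 8192 = 0.0439

0.0439 degrees


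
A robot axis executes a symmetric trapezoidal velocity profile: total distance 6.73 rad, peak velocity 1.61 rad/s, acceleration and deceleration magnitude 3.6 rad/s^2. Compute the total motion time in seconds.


t_acc = v/a = 1.61/3.6 = 0.447222 s
d_acc = v^2/(2a) = 0.360014 rad (each ramp)
d_cruise = 6.73 - 2*0.360014 = 6.009972 rad
t_cruise = 6.009972/1.61 = 3.732902 s
t_total = 2*0.447222 + 3.732902 = 4.6273

4.6273 s
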